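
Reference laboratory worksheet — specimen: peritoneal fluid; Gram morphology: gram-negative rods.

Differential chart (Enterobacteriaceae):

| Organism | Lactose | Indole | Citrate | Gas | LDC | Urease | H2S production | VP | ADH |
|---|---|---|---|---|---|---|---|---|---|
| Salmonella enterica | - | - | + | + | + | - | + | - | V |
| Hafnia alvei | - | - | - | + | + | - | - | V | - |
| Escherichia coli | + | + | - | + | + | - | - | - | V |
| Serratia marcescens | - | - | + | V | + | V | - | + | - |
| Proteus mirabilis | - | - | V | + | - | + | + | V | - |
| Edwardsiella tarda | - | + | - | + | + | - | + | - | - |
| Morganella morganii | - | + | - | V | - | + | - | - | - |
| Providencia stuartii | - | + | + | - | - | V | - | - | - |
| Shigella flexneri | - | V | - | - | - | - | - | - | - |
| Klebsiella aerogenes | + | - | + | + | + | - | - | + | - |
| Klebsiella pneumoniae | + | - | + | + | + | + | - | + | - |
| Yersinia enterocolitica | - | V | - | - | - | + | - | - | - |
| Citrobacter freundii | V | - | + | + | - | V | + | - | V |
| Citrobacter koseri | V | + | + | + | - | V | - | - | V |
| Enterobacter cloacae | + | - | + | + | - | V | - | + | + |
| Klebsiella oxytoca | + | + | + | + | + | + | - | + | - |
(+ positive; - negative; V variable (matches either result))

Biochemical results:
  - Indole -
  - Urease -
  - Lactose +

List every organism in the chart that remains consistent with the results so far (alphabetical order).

Citrobacter freundii, Enterobacter cloacae, Klebsiella aerogenes

Lactose +: excludes 9 organisms — 7 left.
Indole -: excludes Escherichia coli, Citrobacter koseri, Klebsiella oxytoca — 4 left.
Urease -: excludes Klebsiella pneumoniae — 3 left.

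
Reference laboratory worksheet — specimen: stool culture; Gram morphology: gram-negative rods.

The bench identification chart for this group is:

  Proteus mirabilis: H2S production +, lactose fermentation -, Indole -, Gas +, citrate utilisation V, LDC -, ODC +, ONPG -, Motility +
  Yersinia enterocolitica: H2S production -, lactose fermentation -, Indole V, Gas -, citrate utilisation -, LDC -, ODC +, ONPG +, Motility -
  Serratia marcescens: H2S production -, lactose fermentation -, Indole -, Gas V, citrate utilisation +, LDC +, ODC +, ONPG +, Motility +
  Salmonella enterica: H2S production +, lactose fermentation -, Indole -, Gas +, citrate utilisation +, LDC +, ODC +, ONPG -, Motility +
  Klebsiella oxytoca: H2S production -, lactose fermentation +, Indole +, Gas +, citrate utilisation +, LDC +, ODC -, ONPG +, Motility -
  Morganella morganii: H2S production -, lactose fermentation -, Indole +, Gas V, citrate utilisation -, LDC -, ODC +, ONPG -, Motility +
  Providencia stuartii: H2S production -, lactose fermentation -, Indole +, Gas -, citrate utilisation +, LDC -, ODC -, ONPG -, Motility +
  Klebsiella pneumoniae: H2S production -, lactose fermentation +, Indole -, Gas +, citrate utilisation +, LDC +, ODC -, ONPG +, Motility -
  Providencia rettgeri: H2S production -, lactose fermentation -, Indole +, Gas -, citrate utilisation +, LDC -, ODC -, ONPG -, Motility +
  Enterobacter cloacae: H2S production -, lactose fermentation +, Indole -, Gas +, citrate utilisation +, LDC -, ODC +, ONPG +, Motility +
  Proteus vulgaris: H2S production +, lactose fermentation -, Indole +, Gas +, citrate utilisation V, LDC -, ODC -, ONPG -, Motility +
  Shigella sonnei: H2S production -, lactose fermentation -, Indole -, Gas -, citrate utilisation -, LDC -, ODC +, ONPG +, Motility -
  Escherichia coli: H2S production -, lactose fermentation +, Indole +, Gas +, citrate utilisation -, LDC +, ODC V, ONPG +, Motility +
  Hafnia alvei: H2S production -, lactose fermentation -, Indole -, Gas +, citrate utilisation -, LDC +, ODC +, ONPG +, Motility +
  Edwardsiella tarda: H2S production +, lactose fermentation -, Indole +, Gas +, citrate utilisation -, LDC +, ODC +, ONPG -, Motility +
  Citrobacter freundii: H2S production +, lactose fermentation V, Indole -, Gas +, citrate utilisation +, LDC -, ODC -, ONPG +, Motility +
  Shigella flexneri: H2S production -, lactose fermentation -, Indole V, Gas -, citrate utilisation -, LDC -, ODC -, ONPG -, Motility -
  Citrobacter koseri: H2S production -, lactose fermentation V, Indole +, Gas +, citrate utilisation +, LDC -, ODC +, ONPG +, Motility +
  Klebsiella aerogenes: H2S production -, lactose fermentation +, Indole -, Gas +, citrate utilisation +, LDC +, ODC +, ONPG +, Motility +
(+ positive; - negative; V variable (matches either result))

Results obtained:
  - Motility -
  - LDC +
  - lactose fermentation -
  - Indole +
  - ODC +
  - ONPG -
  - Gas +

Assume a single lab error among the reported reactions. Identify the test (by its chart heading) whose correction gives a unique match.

Motility

As reported, no row in the chart matches all 7 reactions.
Reversing ONPG → still no organism matches.
Reversing Indole → still no organism matches.
Reversing LDC → still no organism matches.
Reversing ODC → still no organism matches.
Reversing Motility (to +) → unique match: Edwardsiella tarda.
Reversing lactose fermentation → still no organism matches.
Reversing Gas → still no organism matches.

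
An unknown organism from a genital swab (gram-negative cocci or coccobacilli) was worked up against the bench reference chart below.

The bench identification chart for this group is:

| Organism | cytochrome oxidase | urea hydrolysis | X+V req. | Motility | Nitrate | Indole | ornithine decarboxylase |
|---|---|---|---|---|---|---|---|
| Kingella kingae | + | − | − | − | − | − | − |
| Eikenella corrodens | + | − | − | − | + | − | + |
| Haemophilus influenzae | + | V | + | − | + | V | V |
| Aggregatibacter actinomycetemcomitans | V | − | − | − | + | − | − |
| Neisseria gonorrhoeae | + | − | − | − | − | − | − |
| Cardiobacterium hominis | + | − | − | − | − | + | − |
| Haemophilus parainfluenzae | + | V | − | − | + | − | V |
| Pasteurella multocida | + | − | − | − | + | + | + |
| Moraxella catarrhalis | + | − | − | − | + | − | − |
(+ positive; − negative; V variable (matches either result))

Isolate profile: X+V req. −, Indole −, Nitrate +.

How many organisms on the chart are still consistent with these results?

X+V req. −: excludes Haemophilus influenzae — 8 left.
Indole −: excludes Cardiobacterium hominis, Pasteurella multocida — 6 left.
Nitrate +: excludes Kingella kingae, Neisseria gonorrhoeae — 4 left.
Still consistent: Aggregatibacter actinomycetemcomitans, Eikenella corrodens, Haemophilus parainfluenzae, Moraxella catarrhalis.

4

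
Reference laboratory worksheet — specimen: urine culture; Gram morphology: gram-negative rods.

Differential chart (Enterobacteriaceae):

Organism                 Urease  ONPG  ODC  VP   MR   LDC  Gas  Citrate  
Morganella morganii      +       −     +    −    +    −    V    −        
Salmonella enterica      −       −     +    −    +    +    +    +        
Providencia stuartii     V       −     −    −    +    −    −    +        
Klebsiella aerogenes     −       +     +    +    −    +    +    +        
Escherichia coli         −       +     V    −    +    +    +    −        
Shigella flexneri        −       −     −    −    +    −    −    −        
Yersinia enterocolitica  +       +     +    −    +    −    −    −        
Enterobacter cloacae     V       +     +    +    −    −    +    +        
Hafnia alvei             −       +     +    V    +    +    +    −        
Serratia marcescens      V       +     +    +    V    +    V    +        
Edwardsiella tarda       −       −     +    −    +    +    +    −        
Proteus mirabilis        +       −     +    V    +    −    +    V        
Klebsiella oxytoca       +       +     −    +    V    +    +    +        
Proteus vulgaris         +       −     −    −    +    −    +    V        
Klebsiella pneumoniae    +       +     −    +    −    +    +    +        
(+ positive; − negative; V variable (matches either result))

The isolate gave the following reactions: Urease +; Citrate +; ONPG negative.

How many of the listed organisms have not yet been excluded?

Citrate +: excludes 6 organisms — 9 left.
ONPG −: excludes 5 organisms — 4 left.
Urease +: excludes Salmonella enterica — 3 left.
Still consistent: Proteus mirabilis, Proteus vulgaris, Providencia stuartii.

3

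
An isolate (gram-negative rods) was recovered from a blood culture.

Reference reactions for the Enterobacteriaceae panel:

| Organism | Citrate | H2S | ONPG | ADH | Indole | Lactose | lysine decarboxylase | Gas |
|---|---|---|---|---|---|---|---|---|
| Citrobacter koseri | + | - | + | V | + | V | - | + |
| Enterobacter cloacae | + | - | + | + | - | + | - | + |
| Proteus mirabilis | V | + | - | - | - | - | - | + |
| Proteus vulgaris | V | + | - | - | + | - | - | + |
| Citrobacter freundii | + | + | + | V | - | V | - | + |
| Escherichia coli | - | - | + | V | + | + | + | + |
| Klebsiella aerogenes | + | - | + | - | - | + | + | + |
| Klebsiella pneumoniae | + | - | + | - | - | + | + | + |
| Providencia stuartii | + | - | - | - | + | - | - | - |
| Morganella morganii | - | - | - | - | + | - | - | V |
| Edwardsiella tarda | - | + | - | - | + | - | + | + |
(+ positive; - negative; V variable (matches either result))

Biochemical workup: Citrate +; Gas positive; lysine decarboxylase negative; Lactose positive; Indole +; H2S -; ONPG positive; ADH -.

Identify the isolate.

Indole +: excludes 5 organisms — 6 left.
Lactose +: excludes Proteus vulgaris, Providencia stuartii, Morganella morganii, Edwardsiella tarda — 2 left.
ADH -: all 2 remaining candidates are consistent.
ONPG +: all 2 remaining candidates are consistent.
H2S -: all 2 remaining candidates are consistent.
Gas +: all 2 remaining candidates are consistent.
lysine decarboxylase -: excludes Escherichia coli — 1 left.
Citrate +: the one remaining candidate is consistent.

Citrobacter koseri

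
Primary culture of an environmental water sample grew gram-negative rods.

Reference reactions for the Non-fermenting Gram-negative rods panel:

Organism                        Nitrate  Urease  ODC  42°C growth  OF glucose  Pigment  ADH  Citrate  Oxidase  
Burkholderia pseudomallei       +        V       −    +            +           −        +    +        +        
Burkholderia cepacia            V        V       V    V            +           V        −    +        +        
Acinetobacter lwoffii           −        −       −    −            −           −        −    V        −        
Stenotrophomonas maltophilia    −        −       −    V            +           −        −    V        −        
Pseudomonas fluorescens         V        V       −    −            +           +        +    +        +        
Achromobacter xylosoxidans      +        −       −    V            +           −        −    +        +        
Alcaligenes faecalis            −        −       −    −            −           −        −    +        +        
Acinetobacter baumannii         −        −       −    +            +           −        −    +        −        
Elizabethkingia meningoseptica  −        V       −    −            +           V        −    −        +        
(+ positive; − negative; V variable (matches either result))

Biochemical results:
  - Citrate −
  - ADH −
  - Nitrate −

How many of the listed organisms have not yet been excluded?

Nitrate −: excludes Burkholderia pseudomallei, Achromobacter xylosoxidans — 7 left.
ADH −: excludes Pseudomonas fluorescens — 6 left.
Citrate −: excludes Burkholderia cepacia, Alcaligenes faecalis, Acinetobacter baumannii — 3 left.
Still consistent: Acinetobacter lwoffii, Elizabethkingia meningoseptica, Stenotrophomonas maltophilia.

3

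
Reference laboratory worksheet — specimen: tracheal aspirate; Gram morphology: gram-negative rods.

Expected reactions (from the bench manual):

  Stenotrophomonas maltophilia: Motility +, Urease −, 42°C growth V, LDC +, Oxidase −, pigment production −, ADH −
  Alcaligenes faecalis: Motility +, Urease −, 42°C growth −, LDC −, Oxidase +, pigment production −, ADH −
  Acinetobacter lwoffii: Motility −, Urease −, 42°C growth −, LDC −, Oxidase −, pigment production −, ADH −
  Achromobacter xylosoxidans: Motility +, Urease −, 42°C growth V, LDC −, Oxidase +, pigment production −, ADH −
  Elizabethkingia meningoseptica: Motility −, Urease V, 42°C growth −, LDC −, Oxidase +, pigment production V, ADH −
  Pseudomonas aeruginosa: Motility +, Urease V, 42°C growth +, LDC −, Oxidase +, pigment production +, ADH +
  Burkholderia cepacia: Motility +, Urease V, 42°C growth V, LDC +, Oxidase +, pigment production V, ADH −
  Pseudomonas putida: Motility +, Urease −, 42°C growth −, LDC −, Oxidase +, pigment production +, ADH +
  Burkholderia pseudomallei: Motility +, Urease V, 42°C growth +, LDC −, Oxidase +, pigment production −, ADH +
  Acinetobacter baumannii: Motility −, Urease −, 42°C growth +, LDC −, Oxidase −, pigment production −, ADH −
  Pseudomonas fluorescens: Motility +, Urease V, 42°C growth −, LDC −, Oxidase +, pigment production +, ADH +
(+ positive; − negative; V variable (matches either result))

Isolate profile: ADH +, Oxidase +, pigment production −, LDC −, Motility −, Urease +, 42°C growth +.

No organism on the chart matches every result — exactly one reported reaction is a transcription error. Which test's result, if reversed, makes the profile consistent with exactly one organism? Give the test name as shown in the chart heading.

Motility

As reported, no row in the chart matches all 7 reactions.
Reversing Motility (to +) → unique match: Burkholderia pseudomallei.
Reversing ADH → still no organism matches.
Reversing pigment production → still no organism matches.
Reversing 42°C growth → still no organism matches.
Reversing LDC → still no organism matches.
Reversing Urease → still no organism matches.
Reversing Oxidase → still no organism matches.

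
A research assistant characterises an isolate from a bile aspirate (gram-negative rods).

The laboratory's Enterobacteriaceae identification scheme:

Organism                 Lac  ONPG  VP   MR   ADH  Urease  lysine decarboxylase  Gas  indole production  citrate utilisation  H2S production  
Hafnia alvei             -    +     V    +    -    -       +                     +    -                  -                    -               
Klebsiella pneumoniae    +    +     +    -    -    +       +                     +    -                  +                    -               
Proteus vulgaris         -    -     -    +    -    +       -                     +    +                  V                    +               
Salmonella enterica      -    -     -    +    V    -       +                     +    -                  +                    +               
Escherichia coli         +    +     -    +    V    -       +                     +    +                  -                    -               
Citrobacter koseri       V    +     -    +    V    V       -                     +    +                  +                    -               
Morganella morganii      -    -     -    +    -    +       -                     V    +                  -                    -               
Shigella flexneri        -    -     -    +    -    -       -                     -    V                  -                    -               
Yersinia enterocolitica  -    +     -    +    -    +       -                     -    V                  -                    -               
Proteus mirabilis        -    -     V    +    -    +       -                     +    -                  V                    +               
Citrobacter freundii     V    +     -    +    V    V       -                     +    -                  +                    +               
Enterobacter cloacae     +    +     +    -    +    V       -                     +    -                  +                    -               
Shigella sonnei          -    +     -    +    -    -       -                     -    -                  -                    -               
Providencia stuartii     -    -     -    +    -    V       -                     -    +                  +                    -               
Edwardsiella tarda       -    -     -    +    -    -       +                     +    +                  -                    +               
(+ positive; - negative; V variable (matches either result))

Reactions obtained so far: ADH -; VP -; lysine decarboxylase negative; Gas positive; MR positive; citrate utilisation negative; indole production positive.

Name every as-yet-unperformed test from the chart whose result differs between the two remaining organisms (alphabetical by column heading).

Gas +: excludes Shigella flexneri, Yersinia enterocolitica, Shigella sonnei, Providencia stuartii — 11 left.
VP -: excludes Klebsiella pneumoniae, Enterobacter cloacae — 9 left.
citrate utilisation -: excludes Salmonella enterica, Citrobacter koseri, Citrobacter freundii — 6 left.
MR +: all 6 remaining candidates are consistent.
indole production +: excludes Hafnia alvei, Proteus mirabilis — 4 left.
ADH -: all 4 remaining candidates are consistent.
lysine decarboxylase -: excludes Escherichia coli, Edwardsiella tarda — 2 left.
Two candidates remain: Morganella morganii and Proteus vulgaris.
  Lac: - vs - — same for both, does not separate.
  ONPG: - vs - — same for both, does not separate.
  Urease: + vs + — same for both, does not separate.
  H2S production: Morganella morganii -, Proteus vulgaris + — discriminates.

H2S production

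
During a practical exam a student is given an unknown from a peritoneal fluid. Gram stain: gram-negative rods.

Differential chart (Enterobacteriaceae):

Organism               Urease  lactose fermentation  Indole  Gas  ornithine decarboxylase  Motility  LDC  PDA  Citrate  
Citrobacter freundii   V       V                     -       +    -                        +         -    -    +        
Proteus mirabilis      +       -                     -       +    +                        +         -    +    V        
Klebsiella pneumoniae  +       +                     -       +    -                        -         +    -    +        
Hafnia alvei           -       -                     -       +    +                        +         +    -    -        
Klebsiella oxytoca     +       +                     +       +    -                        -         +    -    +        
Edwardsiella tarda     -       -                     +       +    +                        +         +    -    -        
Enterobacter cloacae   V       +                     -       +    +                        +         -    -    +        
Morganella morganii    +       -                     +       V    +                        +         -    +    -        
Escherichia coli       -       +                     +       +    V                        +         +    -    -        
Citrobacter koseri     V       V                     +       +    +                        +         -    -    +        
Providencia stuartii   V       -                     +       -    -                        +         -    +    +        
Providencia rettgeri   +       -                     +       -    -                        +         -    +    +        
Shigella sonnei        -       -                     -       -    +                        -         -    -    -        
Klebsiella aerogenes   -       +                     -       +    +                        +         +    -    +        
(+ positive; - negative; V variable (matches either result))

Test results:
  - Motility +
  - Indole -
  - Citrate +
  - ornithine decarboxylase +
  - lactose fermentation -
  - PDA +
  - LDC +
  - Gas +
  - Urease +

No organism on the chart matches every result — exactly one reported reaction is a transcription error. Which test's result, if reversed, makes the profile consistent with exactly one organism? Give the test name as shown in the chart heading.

LDC

As reported, no row in the chart matches all 9 reactions.
Reversing ornithine decarboxylase → still no organism matches.
Reversing LDC (to -) → unique match: Proteus mirabilis.
Reversing lactose fermentation → still no organism matches.
Reversing Urease → still no organism matches.
Reversing Motility → still no organism matches.
Reversing Indole → still no organism matches.
Reversing Gas → still no organism matches.
Reversing PDA → still no organism matches.
Reversing Citrate → still no organism matches.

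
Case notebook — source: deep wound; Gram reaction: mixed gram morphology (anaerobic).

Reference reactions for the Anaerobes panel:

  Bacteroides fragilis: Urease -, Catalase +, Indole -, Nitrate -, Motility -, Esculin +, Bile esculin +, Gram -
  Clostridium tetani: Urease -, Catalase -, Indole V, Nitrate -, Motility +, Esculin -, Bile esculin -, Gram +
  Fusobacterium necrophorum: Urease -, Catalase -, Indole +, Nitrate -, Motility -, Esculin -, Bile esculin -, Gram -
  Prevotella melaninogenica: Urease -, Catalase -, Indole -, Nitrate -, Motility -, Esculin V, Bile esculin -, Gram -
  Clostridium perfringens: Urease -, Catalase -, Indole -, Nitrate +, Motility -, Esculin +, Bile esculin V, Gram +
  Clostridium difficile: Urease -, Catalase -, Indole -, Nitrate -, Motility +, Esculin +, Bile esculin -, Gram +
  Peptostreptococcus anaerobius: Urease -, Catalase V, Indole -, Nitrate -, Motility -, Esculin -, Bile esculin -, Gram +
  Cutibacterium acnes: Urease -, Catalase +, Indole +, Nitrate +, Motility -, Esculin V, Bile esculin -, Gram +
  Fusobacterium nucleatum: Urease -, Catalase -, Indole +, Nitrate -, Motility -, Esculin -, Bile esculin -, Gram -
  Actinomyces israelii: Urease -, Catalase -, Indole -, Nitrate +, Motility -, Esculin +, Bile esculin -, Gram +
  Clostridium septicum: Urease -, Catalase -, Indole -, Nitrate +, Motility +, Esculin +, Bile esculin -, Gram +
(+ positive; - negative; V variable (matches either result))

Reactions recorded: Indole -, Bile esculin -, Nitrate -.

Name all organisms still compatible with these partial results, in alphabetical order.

Clostridium difficile, Clostridium tetani, Peptostreptococcus anaerobius, Prevotella melaninogenica

Bile esculin -: excludes Bacteroides fragilis — 10 left.
Nitrate -: excludes Clostridium perfringens, Cutibacterium acnes, Actinomyces israelii, Clostridium septicum — 6 left.
Indole -: excludes Fusobacterium necrophorum, Fusobacterium nucleatum — 4 left.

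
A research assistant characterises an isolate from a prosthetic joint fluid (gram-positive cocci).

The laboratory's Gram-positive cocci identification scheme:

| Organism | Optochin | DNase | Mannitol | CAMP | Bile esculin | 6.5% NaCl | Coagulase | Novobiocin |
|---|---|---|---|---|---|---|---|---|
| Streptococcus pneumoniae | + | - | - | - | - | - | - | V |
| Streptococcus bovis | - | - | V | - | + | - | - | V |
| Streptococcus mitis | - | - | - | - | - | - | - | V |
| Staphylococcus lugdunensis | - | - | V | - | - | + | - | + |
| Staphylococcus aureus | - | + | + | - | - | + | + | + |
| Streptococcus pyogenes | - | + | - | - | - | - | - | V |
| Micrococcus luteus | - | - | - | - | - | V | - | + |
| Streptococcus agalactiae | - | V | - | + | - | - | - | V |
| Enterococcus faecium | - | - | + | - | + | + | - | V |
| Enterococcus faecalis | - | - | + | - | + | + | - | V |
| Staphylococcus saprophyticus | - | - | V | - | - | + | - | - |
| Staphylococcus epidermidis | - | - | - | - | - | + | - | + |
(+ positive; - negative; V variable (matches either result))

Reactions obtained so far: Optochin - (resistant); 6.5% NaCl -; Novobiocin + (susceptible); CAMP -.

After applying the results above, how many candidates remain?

4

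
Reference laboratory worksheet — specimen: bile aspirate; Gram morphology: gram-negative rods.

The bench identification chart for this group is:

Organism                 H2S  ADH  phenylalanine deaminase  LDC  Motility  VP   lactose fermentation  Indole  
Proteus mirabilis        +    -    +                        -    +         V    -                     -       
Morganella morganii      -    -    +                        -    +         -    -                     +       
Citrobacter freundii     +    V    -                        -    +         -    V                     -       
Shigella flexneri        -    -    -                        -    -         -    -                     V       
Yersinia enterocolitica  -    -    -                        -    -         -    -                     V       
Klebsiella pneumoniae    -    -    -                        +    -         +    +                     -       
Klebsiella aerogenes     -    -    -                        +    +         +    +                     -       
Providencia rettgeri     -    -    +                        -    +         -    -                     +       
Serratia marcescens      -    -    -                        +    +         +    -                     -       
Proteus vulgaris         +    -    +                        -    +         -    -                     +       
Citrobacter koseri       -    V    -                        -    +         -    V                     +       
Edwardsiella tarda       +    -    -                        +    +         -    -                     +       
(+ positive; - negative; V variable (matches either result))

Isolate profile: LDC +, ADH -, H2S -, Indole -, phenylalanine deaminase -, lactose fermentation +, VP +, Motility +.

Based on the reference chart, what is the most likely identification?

Klebsiella aerogenes

phenylalanine deaminase -: excludes Proteus mirabilis, Morganella morganii, Providencia rettgeri, Proteus vulgaris — 8 left.
H2S -: excludes Citrobacter freundii, Edwardsiella tarda — 6 left.
LDC +: excludes Shigella flexneri, Yersinia enterocolitica, Citrobacter koseri — 3 left.
ADH -: all 3 remaining candidates are consistent.
lactose fermentation +: excludes Serratia marcescens — 2 left.
VP +: all 2 remaining candidates are consistent.
Indole -: all 2 remaining candidates are consistent.
Motility +: excludes Klebsiella pneumoniae — 1 left.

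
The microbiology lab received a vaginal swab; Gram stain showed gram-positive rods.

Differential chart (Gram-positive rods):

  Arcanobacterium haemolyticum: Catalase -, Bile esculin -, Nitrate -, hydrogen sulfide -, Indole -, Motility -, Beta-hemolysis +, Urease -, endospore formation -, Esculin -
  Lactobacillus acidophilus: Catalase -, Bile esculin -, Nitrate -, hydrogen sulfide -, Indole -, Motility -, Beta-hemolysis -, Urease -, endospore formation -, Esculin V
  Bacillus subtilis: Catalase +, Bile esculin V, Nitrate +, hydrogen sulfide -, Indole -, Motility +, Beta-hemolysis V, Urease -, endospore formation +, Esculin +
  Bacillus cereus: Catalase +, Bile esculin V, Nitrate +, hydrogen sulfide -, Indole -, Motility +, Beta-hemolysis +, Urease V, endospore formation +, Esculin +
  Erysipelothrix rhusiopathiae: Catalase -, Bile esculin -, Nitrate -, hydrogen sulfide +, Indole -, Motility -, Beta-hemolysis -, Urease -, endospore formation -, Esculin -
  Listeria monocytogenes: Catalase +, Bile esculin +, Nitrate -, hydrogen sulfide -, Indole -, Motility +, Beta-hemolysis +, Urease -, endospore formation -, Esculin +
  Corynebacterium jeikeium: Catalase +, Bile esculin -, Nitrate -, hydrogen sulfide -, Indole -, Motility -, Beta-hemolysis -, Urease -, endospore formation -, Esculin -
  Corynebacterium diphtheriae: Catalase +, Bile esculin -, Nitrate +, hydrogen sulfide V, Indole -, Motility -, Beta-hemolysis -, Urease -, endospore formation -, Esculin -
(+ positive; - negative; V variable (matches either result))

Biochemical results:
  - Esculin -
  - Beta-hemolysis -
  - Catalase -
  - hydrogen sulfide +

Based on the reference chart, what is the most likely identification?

Erysipelothrix rhusiopathiae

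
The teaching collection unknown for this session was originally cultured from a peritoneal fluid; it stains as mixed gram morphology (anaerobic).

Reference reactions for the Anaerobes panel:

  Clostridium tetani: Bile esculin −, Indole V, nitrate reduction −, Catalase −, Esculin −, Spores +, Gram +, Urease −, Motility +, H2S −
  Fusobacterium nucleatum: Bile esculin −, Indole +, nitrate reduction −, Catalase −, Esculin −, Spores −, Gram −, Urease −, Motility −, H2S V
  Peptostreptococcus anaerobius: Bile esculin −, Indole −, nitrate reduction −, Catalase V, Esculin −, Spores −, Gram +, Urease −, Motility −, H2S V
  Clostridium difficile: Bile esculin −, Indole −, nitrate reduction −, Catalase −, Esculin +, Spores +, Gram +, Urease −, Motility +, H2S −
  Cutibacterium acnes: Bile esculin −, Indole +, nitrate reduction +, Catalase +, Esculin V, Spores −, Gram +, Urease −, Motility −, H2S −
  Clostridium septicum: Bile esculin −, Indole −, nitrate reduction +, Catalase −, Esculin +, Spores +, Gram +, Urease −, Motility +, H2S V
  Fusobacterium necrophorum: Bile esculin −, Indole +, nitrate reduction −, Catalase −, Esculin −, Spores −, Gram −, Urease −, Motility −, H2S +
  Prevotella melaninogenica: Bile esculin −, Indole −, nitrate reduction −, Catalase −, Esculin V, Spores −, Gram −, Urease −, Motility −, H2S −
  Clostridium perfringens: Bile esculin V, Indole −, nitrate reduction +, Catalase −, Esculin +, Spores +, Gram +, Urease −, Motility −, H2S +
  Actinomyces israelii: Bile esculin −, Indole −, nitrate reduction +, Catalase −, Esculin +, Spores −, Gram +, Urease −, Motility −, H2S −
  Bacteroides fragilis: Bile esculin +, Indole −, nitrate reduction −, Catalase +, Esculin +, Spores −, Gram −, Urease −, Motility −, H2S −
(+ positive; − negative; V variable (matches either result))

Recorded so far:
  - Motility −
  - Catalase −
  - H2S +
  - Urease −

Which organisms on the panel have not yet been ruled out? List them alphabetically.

Clostridium perfringens, Fusobacterium necrophorum, Fusobacterium nucleatum, Peptostreptococcus anaerobius

Motility −: excludes Clostridium tetani, Clostridium difficile, Clostridium septicum — 8 left.
Catalase −: excludes Cutibacterium acnes, Bacteroides fragilis — 6 left.
Urease −: all 6 remaining candidates are consistent.
H2S +: excludes Prevotella melaninogenica, Actinomyces israelii — 4 left.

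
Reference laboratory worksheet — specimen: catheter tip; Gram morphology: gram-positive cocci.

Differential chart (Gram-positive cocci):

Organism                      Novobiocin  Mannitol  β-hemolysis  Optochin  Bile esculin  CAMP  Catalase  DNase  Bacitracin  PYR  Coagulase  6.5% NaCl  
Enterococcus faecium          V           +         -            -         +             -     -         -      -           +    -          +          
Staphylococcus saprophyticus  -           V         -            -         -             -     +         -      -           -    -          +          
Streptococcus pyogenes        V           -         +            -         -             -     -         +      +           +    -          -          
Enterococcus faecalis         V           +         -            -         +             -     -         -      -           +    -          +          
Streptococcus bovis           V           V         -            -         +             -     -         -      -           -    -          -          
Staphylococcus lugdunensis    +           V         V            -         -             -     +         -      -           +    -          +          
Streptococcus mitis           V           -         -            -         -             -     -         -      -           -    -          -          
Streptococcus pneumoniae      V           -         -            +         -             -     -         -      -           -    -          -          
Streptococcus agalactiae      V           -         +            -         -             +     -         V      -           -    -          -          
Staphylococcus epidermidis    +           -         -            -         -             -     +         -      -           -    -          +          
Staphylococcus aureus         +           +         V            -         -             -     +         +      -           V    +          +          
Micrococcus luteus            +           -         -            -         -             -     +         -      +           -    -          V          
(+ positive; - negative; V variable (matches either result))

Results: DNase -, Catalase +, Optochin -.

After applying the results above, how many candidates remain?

DNase -: excludes Streptococcus pyogenes, Staphylococcus aureus — 10 left.
Optochin -: excludes Streptococcus pneumoniae — 9 left.
Catalase +: excludes 5 organisms — 4 left.
Still consistent: Micrococcus luteus, Staphylococcus epidermidis, Staphylococcus lugdunensis, Staphylococcus saprophyticus.

4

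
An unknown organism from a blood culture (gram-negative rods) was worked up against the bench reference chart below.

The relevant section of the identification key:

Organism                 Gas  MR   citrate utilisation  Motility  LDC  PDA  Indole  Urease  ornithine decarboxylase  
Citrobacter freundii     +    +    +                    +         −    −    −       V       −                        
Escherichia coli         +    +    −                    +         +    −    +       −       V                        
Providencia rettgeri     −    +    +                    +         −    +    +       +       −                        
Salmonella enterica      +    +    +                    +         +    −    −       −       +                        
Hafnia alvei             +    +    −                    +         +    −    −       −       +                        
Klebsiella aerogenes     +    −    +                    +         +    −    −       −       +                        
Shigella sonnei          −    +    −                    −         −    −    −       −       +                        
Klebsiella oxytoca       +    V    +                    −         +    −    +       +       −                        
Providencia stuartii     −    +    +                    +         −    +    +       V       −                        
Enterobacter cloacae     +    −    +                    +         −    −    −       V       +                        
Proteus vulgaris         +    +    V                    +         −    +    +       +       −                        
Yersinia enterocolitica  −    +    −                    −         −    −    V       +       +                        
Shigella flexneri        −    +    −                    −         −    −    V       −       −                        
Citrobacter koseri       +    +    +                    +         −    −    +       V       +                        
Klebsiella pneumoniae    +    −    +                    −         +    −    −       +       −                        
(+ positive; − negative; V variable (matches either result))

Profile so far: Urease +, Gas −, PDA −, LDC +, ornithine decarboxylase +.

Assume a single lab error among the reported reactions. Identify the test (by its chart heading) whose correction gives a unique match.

LDC

As reported, no row in the chart matches all 5 reactions.
Reversing LDC (to −) → unique match: Yersinia enterocolitica.
Reversing PDA → still no organism matches.
Reversing ornithine decarboxylase → still no organism matches.
Reversing Gas → still no organism matches.
Reversing Urease → still no organism matches.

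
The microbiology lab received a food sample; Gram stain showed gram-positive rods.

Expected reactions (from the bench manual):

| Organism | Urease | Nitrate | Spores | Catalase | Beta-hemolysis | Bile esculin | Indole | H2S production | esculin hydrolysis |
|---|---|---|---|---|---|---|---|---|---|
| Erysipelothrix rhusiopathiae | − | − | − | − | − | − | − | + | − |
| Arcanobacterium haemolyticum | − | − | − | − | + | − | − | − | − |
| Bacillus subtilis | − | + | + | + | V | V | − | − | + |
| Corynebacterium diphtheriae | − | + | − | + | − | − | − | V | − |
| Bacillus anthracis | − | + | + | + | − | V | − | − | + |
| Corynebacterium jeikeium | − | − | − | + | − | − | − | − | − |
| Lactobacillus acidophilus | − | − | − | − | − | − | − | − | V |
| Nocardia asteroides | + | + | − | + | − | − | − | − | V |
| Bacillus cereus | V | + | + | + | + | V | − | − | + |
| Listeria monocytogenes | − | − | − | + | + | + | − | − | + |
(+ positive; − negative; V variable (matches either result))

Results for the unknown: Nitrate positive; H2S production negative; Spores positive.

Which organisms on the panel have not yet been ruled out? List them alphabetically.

Bacillus anthracis, Bacillus cereus, Bacillus subtilis

Spores +: excludes 7 organisms — 3 left.
Nitrate +: all 3 remaining candidates are consistent.
H2S production −: all 3 remaining candidates are consistent.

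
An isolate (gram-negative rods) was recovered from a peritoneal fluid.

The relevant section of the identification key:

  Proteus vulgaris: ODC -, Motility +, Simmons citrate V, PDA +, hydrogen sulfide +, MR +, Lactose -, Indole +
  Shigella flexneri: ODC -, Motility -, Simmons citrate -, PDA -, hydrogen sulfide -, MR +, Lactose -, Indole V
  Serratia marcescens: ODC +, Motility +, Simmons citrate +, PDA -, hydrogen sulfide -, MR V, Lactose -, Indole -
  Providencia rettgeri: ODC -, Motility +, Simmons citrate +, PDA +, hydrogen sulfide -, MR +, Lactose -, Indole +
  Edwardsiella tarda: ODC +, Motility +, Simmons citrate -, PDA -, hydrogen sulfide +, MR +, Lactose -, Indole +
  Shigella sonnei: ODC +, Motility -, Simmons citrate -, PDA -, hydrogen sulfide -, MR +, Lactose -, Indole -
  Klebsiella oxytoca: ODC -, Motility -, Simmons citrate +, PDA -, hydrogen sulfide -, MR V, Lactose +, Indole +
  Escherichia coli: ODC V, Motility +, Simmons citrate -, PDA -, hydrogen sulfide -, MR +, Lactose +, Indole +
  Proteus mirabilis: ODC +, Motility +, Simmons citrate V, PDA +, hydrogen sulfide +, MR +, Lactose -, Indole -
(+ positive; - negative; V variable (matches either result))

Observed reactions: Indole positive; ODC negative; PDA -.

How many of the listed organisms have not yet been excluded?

ODC -: excludes Serratia marcescens, Edwardsiella tarda, Shigella sonnei, Proteus mirabilis — 5 left.
Indole +: all 5 remaining candidates are consistent.
PDA -: excludes Proteus vulgaris, Providencia rettgeri — 3 left.
Still consistent: Escherichia coli, Klebsiella oxytoca, Shigella flexneri.

3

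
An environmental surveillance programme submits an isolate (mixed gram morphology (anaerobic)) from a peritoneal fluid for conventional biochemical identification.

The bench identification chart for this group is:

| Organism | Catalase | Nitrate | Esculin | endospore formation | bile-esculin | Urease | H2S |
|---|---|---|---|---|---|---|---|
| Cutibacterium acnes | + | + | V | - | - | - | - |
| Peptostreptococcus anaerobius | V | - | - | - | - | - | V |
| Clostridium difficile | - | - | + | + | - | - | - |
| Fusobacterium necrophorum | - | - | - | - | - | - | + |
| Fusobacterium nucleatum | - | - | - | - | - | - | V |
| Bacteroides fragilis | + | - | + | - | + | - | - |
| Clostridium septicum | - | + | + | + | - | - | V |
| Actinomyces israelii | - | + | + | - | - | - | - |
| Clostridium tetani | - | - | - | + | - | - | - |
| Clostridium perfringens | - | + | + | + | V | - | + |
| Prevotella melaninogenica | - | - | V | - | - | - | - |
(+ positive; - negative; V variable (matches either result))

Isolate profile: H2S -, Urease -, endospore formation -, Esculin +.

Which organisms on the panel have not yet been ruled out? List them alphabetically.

H2S -: excludes Fusobacterium necrophorum, Clostridium perfringens — 9 left.
endospore formation -: excludes Clostridium difficile, Clostridium septicum, Clostridium tetani — 6 left.
Urease -: all 6 remaining candidates are consistent.
Esculin +: excludes Peptostreptococcus anaerobius, Fusobacterium nucleatum — 4 left.

Actinomyces israelii, Bacteroides fragilis, Cutibacterium acnes, Prevotella melaninogenica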